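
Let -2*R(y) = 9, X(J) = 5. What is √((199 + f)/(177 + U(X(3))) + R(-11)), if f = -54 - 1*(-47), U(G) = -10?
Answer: I*√373746/334 ≈ 1.8304*I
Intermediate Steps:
R(y) = -9/2 (R(y) = -½*9 = -9/2)
f = -7 (f = -54 + 47 = -7)
√((199 + f)/(177 + U(X(3))) + R(-11)) = √((199 - 7)/(177 - 10) - 9/2) = √(192/167 - 9/2) = √(-1119/334) = I*√373746/334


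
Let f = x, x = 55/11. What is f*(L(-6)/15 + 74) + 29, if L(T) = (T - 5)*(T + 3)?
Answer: 410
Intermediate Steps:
L(T) = (-5 + T)*(3 + T)
x = 5 (x = 55*(1/11) = 5)
f = 5
f*(L(-6)/15 + 74) + 29 = 5*((-15 + (-6)**2 - 2*(-6))/15 + 74) + 29 = 5*((-15 + 36 + 12)*(1/15) + 74) + 29 = 5*(33*(1/15) + 74) + 29 = 5*(11/5 + 74) + 29 = 5*(381/5) + 29 = 381 + 29 = 410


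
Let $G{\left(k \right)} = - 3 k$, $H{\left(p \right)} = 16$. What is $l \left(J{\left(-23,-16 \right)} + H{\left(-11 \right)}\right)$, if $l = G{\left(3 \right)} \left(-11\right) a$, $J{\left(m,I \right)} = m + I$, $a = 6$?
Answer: $-13662$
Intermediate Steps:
$J{\left(m,I \right)} = I + m$
$l = 594$ ($l = \left(-3\right) 3 \left(-11\right) 6 = \left(-9\right) \left(-11\right) 6 = 99 \cdot 6 = 594$)
$l \left(J{\left(-23,-16 \right)} + H{\left(-11 \right)}\right) = 594 \left(\left(-16 - 23\right) + 16\right) = 594 \left(-39 + 16\right) = 594 \left(-23\right) = -13662$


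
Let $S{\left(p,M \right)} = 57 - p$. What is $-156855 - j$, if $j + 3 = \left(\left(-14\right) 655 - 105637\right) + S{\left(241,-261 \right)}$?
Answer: $-41861$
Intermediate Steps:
$j = -114994$ ($j = -3 + \left(\left(\left(-14\right) 655 - 105637\right) + \left(57 - 241\right)\right) = -3 + \left(\left(-9170 - 105637\right) + \left(57 - 241\right)\right) = -3 - 114991 = -114994$)
$-156855 - j = -156855 - -114994 = -156855 + 114994 = -41861$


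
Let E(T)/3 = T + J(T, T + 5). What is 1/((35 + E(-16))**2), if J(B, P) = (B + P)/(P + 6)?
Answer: 25/256 ≈ 0.097656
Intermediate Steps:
J(B, P) = (B + P)/(6 + P)
E(T) = 3*T + 3*(5 + 2*T)/(11 + T) (E(T) = 3*(T + (T + (T + 5))/(6 + (T + 5))) = 3*(T + (T + (5 + T))/(6 + (5 + T))) = 3*(T + (5 + 2*T)/(11 + T)) = 3*T + 3*(5 + 2*T)/(11 + T))
1/((35 + E(-16))**2) = 1/((35 + 3*(5 + (-16)**2 + 13*(-16))/(11 - 16))**2) = 1/((35 + 3*(5 + 256 - 208)/(-5))**2) = 1/((35 + 3*(-1/5)*53)**2) = 1/((35 - 159/5)**2) = 1/((16/5)**2) = 1/(256/25) = 25/256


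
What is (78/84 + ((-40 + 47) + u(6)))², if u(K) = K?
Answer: 38025/196 ≈ 194.01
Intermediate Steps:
(78/84 + ((-40 + 47) + u(6)))² = (78/84 + ((-40 + 47) + 6))² = (78*(1/84) + (7 + 6))² = (13/14 + 13)² = (195/14)² = 38025/196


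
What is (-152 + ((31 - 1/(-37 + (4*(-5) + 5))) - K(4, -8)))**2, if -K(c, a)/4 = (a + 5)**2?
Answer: 19527561/2704 ≈ 7221.7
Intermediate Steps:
K(c, a) = -4*(5 + a)**2 (K(c, a) = -4*(a + 5)**2 = -4*(5 + a)**2)
(-152 + ((31 - 1/(-37 + (4*(-5) + 5))) - K(4, -8)))**2 = (-152 + ((31 - 1/(-37 + (4*(-5) + 5))) - (-4)*(5 - 8)**2))**2 = (-152 + ((31 - 1/(-37 + (-20 + 5))) - (-4)*(-3)**2))**2 = (-152 + ((31 - 1/(-37 - 15)) - (-4)*9))**2 = (-152 + ((31 - 1/(-52)) - 1*(-36)))**2 = (-152 + ((31 - 1*(-1/52)) + 36))**2 = (-152 + ((31 + 1/52) + 36))**2 = (-152 + (1613/52 + 36))**2 = (-152 + 3485/52)**2 = (-4419/52)**2 = 19527561/2704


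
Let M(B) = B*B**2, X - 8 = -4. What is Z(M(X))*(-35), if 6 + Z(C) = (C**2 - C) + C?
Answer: -143150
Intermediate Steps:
X = 4 (X = 8 - 4 = 4)
M(B) = B**3
Z(C) = -6 + C**2 (Z(C) = -6 + ((C**2 - C) + C) = -6 + C**2)
Z(M(X))*(-35) = (-6 + (4**3)**2)*(-35) = (-6 + 64**2)*(-35) = (-6 + 4096)*(-35) = 4090*(-35) = -143150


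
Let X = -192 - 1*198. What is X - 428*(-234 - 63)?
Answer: 126726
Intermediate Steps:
X = -390 (X = -192 - 198 = -390)
X - 428*(-234 - 63) = -390 - 428*(-234 - 63) = -390 - 428*(-297) = -390 + 127116 = 126726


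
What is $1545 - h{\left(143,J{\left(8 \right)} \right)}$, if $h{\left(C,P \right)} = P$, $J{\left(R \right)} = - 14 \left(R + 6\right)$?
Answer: $1741$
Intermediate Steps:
$J{\left(R \right)} = -84 - 14 R$ ($J{\left(R \right)} = - 14 \left(6 + R\right) = -84 - 14 R$)
$1545 - h{\left(143,J{\left(8 \right)} \right)} = 1545 - \left(-84 - 112\right) = 1545 - -196 = 1545 + 196 = 1741$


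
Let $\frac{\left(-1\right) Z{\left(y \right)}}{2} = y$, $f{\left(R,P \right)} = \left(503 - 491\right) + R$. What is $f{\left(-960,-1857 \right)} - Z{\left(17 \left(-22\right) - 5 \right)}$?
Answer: $-1706$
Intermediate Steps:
$f{\left(R,P \right)} = 12 + R$
$Z{\left(y \right)} = - 2 y$
$f{\left(-960,-1857 \right)} - Z{\left(17 \left(-22\right) - 5 \right)} = \left(12 - 960\right) - - 2 \left(17 \left(-22\right) - 5\right) = -948 - - 2 \left(-374 - 5\right) = -948 - \left(-2\right) \left(-379\right) = -948 - 758 = -1706$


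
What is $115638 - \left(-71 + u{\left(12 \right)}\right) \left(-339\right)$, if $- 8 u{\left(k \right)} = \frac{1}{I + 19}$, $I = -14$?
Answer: $\frac{3662421}{40} \approx 91561.0$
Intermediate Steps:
$u{\left(k \right)} = - \frac{1}{40}$ ($u{\left(k \right)} = - \frac{1}{8 \left(-14 + 19\right)} = - \frac{1}{8 \cdot 5} = \left(- \frac{1}{8}\right) \frac{1}{5} = - \frac{1}{40}$)
$115638 - \left(-71 + u{\left(12 \right)}\right) \left(-339\right) = 115638 - \left(-71 - \frac{1}{40}\right) \left(-339\right) = 115638 - \left(- \frac{2841}{40}\right) \left(-339\right) = 115638 - \frac{963099}{40} = \frac{3662421}{40}$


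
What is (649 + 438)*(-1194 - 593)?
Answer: -1942469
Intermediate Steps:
(649 + 438)*(-1194 - 593) = 1087*(-1787) = -1942469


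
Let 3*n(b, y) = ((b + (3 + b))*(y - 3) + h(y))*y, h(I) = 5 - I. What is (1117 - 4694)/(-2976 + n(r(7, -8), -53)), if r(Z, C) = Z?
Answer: -3577/12818 ≈ -0.27906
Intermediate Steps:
n(b, y) = y*(5 - y + (-3 + y)*(3 + 2*b))/3 (n(b, y) = (((b + (3 + b))*(y - 3) + (5 - y))*y)/3 = (((3 + 2*b)*(-3 + y) + (5 - y))*y)/3 = (((-3 + y)*(3 + 2*b) + (5 - y))*y)/3 = ((5 - y + (-3 + y)*(3 + 2*b))*y)/3 = (y*(5 - y + (-3 + y)*(3 + 2*b)))/3 = y*(5 - y + (-3 + y)*(3 + 2*b))/3)
(1117 - 4694)/(-2976 + n(r(7, -8), -53)) = (1117 - 4694)/(-2976 + (⅔)*(-53)*(-2 - 53 - 3*7 + 7*(-53))) = -3577/(-2976 + (⅔)*(-53)*(-2 - 53 - 21 - 371)) = -3577/(-2976 + (⅔)*(-53)*(-447)) = -3577/(-2976 + 15794) = -3577/12818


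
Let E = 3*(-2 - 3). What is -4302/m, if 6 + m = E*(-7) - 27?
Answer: -239/4 ≈ -59.750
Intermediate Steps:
E = -15 (E = 3*(-5) = -15)
m = 72 (m = -6 + (-15*(-7) - 27) = -6 + (105 - 27) = -6 + 78 = 72)
-4302/m = -4302/72 = -4302*1/72 = -239/4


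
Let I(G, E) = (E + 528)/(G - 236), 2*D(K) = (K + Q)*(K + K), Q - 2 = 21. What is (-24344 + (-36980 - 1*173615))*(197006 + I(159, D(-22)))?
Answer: -323979941244/7 ≈ -4.6283e+10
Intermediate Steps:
Q = 23 (Q = 2 + 21 = 23)
D(K) = K*(23 + K) (D(K) = ((K + 23)*(K + K))/2 = ((23 + K)*(2*K))/2 = (2*K*(23 + K))/2 = K*(23 + K))
I(G, E) = (528 + E)/(-236 + G)
(-24344 + (-36980 - 1*173615))*(197006 + I(159, D(-22))) = (-24344 + (-36980 - 1*173615))*(197006 + (528 - 22*(23 - 22))/(-236 + 159)) = (-24344 + (-36980 - 173615))*(197006 + (528 - 22*1)/(-77)) = (-24344 - 210595)*(197006 - (528 - 22)/77) = -234939*(197006 - 1/77*506) = -234939*(197006 - 46/7) = -234939*1378996/7 = -323979941244/7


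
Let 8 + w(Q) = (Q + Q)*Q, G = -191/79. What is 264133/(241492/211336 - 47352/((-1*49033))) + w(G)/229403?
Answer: 979665687413040583835216/7820060804494387871 ≈ 1.2528e+5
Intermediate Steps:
G = -191/79 (G = -191*1/79 = -191/79 ≈ -2.4177)
w(Q) = -8 + 2*Q² (w(Q) = -8 + (Q + Q)*Q = -8 + (2*Q)*Q = -8 + 2*Q²)
264133/(241492/211336 - 47352/((-1*49033))) + w(G)/229403 = 264133/(241492/211336 - 47352/((-1*49033))) + (-8 + 2*(-191/79)²)/229403 = 264133/(241492*(1/211336) - 47352/(-49033)) + (-8 + 2*(36481/6241))*(1/229403) = 264133/(60373/52834 - 47352*(-1/49033)) + (-8 + 72962/6241)*(1/229403) = 264133/(60373/52834 + 47352/49033) + (23034/6241)*(1/229403) = 264133/(5462064877/2590609522) + 23034/1431704123 = 264133*(2590609522/5462064877) + 23034/1431704123 = 684265464874426/5462064877 + 23034/1431704123 = 979665687413040583835216/7820060804494387871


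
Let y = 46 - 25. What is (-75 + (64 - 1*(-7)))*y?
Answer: -84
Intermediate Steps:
y = 21
(-75 + (64 - 1*(-7)))*y = (-75 + (64 - 1*(-7)))*21 = (-75 + (64 + 7))*21 = (-75 + 71)*21 = -4*21 = -84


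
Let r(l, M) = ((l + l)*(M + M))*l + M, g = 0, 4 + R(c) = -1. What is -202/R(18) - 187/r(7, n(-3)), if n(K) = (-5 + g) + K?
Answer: 319287/7880 ≈ 40.519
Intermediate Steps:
R(c) = -5 (R(c) = -4 - 1 = -5)
n(K) = -5 + K (n(K) = (-5 + 0) + K = -5 + K)
r(l, M) = M + 4*M*l² (r(l, M) = ((2*l)*(2*M))*l + M = (4*M*l)*l + M = 4*M*l² + M = M + 4*M*l²)
-202/R(18) - 187/r(7, n(-3)) = -202/(-5) - 187*1/((1 + 4*7²)*(-5 - 3)) = -202*(-⅕) - 187*(-1/(8*(1 + 4*49))) = 202/5 - 187*(-1/(8*(1 + 196))) = 202/5 - 187/((-8*197)) = 202/5 - 187/(-1576) = 202/5 - 187*(-1/1576) = 202/5 + 187/1576 = 319287/7880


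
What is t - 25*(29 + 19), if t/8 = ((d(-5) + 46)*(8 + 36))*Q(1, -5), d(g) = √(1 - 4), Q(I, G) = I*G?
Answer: -82160 - 1760*I*√3 ≈ -82160.0 - 3048.4*I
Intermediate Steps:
Q(I, G) = G*I
d(g) = I*√3 (d(g) = √(-3) = I*√3)
t = -80960 - 1760*I*√3 (t = 8*(((I*√3 + 46)*(8 + 36))*(-5*1)) = 8*(((46 + I*√3)*44)*(-5)) = 8*((2024 + 44*I*√3)*(-5)) = 8*(-10120 - 220*I*√3) = -80960 - 1760*I*√3 ≈ -80960.0 - 3048.4*I)
t - 25*(29 + 19) = (-80960 - 1760*I*√3) - 25*(29 + 19) = (-80960 - 1760*I*√3) - 25*48 = (-80960 - 1760*I*√3) - 1*1200 = (-80960 - 1760*I*√3) - 1200 = -82160 - 1760*I*√3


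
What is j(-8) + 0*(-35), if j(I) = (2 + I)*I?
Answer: 48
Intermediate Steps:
j(I) = I*(2 + I)
j(-8) + 0*(-35) = -8*(2 - 8) + 0*(-35) = -8*(-6) + 0 = 48 + 0 = 48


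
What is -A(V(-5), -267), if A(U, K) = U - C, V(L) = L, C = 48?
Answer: 53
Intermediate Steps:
A(U, K) = -48 + U (A(U, K) = U - 1*48 = U - 48 = -48 + U)
-A(V(-5), -267) = -(-48 - 5) = -1*(-53) = 53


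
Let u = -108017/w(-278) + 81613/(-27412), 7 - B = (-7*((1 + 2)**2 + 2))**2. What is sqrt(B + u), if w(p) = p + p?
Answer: I*sqrt(53589881246)/3058 ≈ 75.701*I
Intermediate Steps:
w(p) = 2*p
B = -5922 (B = 7 - (-7*((1 + 2)**2 + 2))**2 = 7 - (-7*(3**2 + 2))**2 = 7 - (-7*(9 + 2))**2 = 7 - (-7*11)**2 = 7 - 1*(-77)**2 = 7 - 1*5929 = 7 - 5929 = -5922)
u = 584989/3058 (u = -108017/(2*(-278)) + 81613/(-27412) = -108017/(-556) + 81613*(-1/27412) = -108017*(-1/556) - 131/44 = 108017/556 - 131/44 = 584989/3058 ≈ 191.30)
sqrt(B + u) = sqrt(-5922 + 584989/3058) = sqrt(-17524487/3058) = I*sqrt(53589881246)/3058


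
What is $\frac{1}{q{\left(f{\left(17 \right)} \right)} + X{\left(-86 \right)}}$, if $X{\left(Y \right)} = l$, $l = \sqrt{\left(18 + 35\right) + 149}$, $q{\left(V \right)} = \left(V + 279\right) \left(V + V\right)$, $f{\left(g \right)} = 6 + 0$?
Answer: $\frac{1710}{5848099} - \frac{\sqrt{202}}{11696198} \approx 0.00029119$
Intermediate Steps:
$f{\left(g \right)} = 6$
$q{\left(V \right)} = 2 V \left(279 + V\right)$ ($q{\left(V \right)} = \left(279 + V\right) 2 V = 2 V \left(279 + V\right)$)
$l = \sqrt{202}$ ($l = \sqrt{53 + 149} = \sqrt{202} \approx 14.213$)
$X{\left(Y \right)} = \sqrt{202}$
$\frac{1}{q{\left(f{\left(17 \right)} \right)} + X{\left(-86 \right)}} = \frac{1}{2 \cdot 6 \left(279 + 6\right) + \sqrt{202}} = \frac{1}{2 \cdot 6 \cdot 285 + \sqrt{202}} = \frac{1}{3420 + \sqrt{202}}$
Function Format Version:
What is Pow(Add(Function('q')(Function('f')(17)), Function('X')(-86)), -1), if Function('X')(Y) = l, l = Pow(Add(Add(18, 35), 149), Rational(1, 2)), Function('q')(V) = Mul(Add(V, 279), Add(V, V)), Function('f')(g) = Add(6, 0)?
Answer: Add(Rational(1710, 5848099), Mul(Rational(-1, 11696198), Pow(202, Rational(1, 2)))) ≈ 0.00029119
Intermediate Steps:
Function('f')(g) = 6
Function('q')(V) = Mul(2, V, Add(279, V)) (Function('q')(V) = Mul(Add(279, V), Mul(2, V)) = Mul(2, V, Add(279, V)))
l = Pow(202, Rational(1, 2)) (l = Pow(Add(53, 149), Rational(1, 2)) = Pow(202, Rational(1, 2)) ≈ 14.213)
Function('X')(Y) = Pow(202, Rational(1, 2))
Pow(Add(Function('q')(Function('f')(17)), Function('X')(-86)), -1) = Pow(Add(Mul(2, 6, Add(279, 6)), Pow(202, Rational(1, 2))), -1) = Pow(Add(Mul(2, 6, 285), Pow(202, Rational(1, 2))), -1) = Pow(Add(3420, Pow(202, Rational(1, 2))), -1)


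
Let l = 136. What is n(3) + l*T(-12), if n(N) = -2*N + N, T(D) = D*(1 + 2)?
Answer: -4899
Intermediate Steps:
T(D) = 3*D (T(D) = D*3 = 3*D)
n(N) = -N
n(3) + l*T(-12) = -1*3 + 136*(3*(-12)) = -3 + 136*(-36) = -3 - 4896 = -4899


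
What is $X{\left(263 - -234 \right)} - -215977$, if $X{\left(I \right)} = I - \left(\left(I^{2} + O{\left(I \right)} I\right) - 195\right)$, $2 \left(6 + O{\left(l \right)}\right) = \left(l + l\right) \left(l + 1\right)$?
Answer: $-123037840$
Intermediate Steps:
$O{\left(l \right)} = -6 + l \left(1 + l\right)$ ($O{\left(l \right)} = -6 + \frac{\left(l + l\right) \left(l + 1\right)}{2} = -6 + \frac{2 l \left(1 + l\right)}{2} = -6 + l \left(1 + l\right)$)
$X{\left(I \right)} = 195 + I - I^{2} - I \left(-6 + I + I^{2}\right)$ ($X{\left(I \right)} = I - \left(\left(I^{2} + \left(-6 + I + I^{2}\right) I\right) - 195\right) = I - \left(\left(I^{2} + I \left(-6 + I + I^{2}\right)\right) - 195\right) = I - \left(-195 + I^{2} + I \left(-6 + I + I^{2}\right)\right) = 195 + I - I^{2} - I \left(-6 + I + I^{2}\right)$)
$X{\left(263 - -234 \right)} - -215977 = \left(195 - \left(263 - -234\right)^{3} - 2 \left(263 - -234\right)^{2} + 7 \left(263 - -234\right)\right) - -215977 = \left(195 - \left(263 + 234\right)^{3} - 2 \left(263 + 234\right)^{2} + 7 \left(263 + 234\right)\right) + 215977 = \left(195 - 497^{3} - 2 \cdot 497^{2} + 7 \cdot 497\right) + 215977 = \left(195 - 122763473 - 494018 + 3479\right) + 215977 = -123253817 + 215977 = -123037840$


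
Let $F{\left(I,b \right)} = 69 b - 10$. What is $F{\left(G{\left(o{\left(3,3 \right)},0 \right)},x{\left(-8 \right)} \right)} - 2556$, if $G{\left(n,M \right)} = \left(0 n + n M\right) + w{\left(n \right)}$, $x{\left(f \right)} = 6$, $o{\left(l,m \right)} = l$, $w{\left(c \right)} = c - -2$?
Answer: $-2152$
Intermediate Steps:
$w{\left(c \right)} = 2 + c$ ($w{\left(c \right)} = c + 2 = 2 + c$)
$G{\left(n,M \right)} = 2 + n + M n$ ($G{\left(n,M \right)} = \left(0 n + n M\right) + \left(2 + n\right) = \left(0 + M n\right) + \left(2 + n\right) = M n + \left(2 + n\right) = 2 + n + M n$)
$F{\left(I,b \right)} = -10 + 69 b$
$F{\left(G{\left(o{\left(3,3 \right)},0 \right)},x{\left(-8 \right)} \right)} - 2556 = \left(-10 + 69 \cdot 6\right) - 2556 = \left(-10 + 414\right) - 2556 = 404 - 2556 = -2152$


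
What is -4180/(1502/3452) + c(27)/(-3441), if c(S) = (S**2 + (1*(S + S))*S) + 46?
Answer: -24827390863/2584191 ≈ -9607.4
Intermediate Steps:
c(S) = 46 + 3*S**2 (c(S) = (S**2 + (1*(2*S))*S) + 46 = (S**2 + (2*S)*S) + 46 = (S**2 + 2*S**2) + 46 = 3*S**2 + 46 = 46 + 3*S**2)
-4180/(1502/3452) + c(27)/(-3441) = -4180/(1502/3452) + (46 + 3*27**2)/(-3441) = -4180/(1502*(1/3452)) + (46 + 3*729)*(-1/3441) = -4180/751/1726 + (46 + 2187)*(-1/3441) = -4180*1726/751 + 2233*(-1/3441) = -7214680/751 - 2233/3441 = -24827390863/2584191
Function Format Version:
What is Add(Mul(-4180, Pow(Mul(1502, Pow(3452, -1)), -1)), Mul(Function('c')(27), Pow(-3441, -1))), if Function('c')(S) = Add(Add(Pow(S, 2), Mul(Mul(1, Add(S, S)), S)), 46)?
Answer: Rational(-24827390863, 2584191) ≈ -9607.4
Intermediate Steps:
Function('c')(S) = Add(46, Mul(3, Pow(S, 2))) (Function('c')(S) = Add(Add(Pow(S, 2), Mul(Mul(1, Mul(2, S)), S)), 46) = Add(Add(Pow(S, 2), Mul(Mul(2, S), S)), 46) = Add(Add(Pow(S, 2), Mul(2, Pow(S, 2))), 46) = Add(Mul(3, Pow(S, 2)), 46) = Add(46, Mul(3, Pow(S, 2))))
Add(Mul(-4180, Pow(Mul(1502, Pow(3452, -1)), -1)), Mul(Function('c')(27), Pow(-3441, -1))) = Add(Mul(-4180, Pow(Mul(1502, Pow(3452, -1)), -1)), Mul(Add(46, Mul(3, Pow(27, 2))), Pow(-3441, -1))) = Add(Mul(-4180, Pow(Mul(1502, Rational(1, 3452)), -1)), Mul(Add(46, Mul(3, 729)), Rational(-1, 3441))) = Add(Mul(-4180, Pow(Rational(751, 1726), -1)), Mul(Add(46, 2187), Rational(-1, 3441))) = Add(Mul(-4180, Rational(1726, 751)), Mul(2233, Rational(-1, 3441))) = Add(Rational(-7214680, 751), Rational(-2233, 3441)) = Rational(-24827390863, 2584191)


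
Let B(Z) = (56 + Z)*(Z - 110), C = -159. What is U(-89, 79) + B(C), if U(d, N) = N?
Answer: 27786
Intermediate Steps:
B(Z) = (-110 + Z)*(56 + Z) (B(Z) = (56 + Z)*(-110 + Z) = (-110 + Z)*(56 + Z))
U(-89, 79) + B(C) = 79 + (-6160 + (-159)² - 54*(-159)) = 79 + (-6160 + 25281 + 8586) = 79 + 27707 = 27786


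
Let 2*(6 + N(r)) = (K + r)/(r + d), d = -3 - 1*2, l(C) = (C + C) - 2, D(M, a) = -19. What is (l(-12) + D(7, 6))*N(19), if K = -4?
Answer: 6885/28 ≈ 245.89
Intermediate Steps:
l(C) = -2 + 2*C (l(C) = 2*C - 2 = -2 + 2*C)
d = -5 (d = -3 - 2 = -5)
N(r) = -6 + (-4 + r)/(2*(-5 + r)) (N(r) = -6 + ((-4 + r)/(r - 5))/2 = -6 + ((-4 + r)/(-5 + r))/2 = -6 + (-4 + r)/(2*(-5 + r)))
(l(-12) + D(7, 6))*N(19) = ((-2 + 2*(-12)) - 19)*((56 - 11*19)/(2*(-5 + 19))) = ((-2 - 24) - 19)*((1/2)*(56 - 209)/14) = (-26 - 19)*((1/2)*(1/14)*(-153)) = -45*(-153/28) = 6885/28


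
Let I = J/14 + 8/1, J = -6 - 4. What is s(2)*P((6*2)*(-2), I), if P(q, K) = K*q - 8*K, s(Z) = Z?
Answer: -3264/7 ≈ -466.29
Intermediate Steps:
J = -10
I = 51/7 (I = -10/14 + 8/1 = -10*1/14 + 8*1 = -5/7 + 8 = 51/7 ≈ 7.2857)
P(q, K) = -8*K + K*q
s(2)*P((6*2)*(-2), I) = 2*(51*(-8 + (6*2)*(-2))/7) = 2*(51*(-8 + 12*(-2))/7) = 2*(51*(-8 - 24)/7) = 2*((51/7)*(-32)) = 2*(-1632/7) = -3264/7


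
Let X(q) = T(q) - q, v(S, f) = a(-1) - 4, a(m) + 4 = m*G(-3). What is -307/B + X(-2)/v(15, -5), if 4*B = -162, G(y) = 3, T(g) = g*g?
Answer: 6268/891 ≈ 7.0348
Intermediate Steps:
T(g) = g²
B = -81/2 (B = (¼)*(-162) = -81/2 ≈ -40.500)
a(m) = -4 + 3*m (a(m) = -4 + m*3 = -4 + 3*m)
v(S, f) = -11 (v(S, f) = (-4 + 3*(-1)) - 4 = (-4 - 3) - 4 = -7 - 4 = -11)
X(q) = q² - q
-307/B + X(-2)/v(15, -5) = -307/(-81/2) - 2*(-1 - 2)/(-11) = -307*(-2/81) - 2*(-3)*(-1/11) = 614/81 + 6*(-1/11) = 614/81 - 6/11 = 6268/891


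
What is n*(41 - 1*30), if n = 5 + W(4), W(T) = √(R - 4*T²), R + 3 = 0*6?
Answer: 55 + 11*I*√67 ≈ 55.0 + 90.039*I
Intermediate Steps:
R = -3 (R = -3 + 0*6 = -3 + 0 = -3)
W(T) = √(-3 - 4*T²)
n = 5 + I*√67 (n = 5 + √(-3 - 4*4²) = 5 + √(-3 - 4*16) = 5 + √(-3 - 64) = 5 + √(-67) = 5 + I*√67 ≈ 5.0 + 8.1853*I)
n*(41 - 1*30) = (5 + I*√67)*(41 - 1*30) = (5 + I*√67)*(41 - 30) = (5 + I*√67)*11 = 55 + 11*I*√67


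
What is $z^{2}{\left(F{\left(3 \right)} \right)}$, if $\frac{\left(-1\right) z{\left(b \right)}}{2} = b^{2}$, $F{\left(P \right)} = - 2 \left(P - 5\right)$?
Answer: $1024$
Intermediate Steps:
$F{\left(P \right)} = 10 - 2 P$ ($F{\left(P \right)} = - 2 \left(-5 + P\right) = 10 - 2 P$)
$z{\left(b \right)} = - 2 b^{2}$
$z^{2}{\left(F{\left(3 \right)} \right)} = \left(- 2 \left(10 - 6\right)^{2}\right)^{2} = \left(- 2 \cdot 4^{2}\right)^{2} = \left(\left(-2\right) 16\right)^{2} = \left(-32\right)^{2} = 1024$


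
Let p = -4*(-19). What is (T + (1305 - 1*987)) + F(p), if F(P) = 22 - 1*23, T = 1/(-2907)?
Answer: 921518/2907 ≈ 317.00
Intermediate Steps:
T = -1/2907 ≈ -0.00034400
p = 76
F(P) = -1 (F(P) = 22 - 23 = -1)
(T + (1305 - 1*987)) + F(p) = (-1/2907 + (1305 - 1*987)) - 1 = (-1/2907 + (1305 - 987)) - 1 = (-1/2907 + 318) - 1 = 924425/2907 - 1 = 921518/2907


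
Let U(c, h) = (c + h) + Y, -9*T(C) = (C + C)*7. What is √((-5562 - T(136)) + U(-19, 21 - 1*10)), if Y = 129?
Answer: I*√47065/3 ≈ 72.315*I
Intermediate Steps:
T(C) = -14*C/9 (T(C) = -(C + C)*7/9 = -2*C*7/9 = -14*C/9)
U(c, h) = 129 + c + h (U(c, h) = (c + h) + 129 = 129 + c + h)
√((-5562 - T(136)) + U(-19, 21 - 1*10)) = √((-5562 - (-14)*136/9) + (129 - 19 + (21 - 1*10))) = √((-5562 - 1*(-1904/9)) + (129 - 19 + (21 - 10))) = √((-5562 + 1904/9) + (129 - 19 + 11)) = √(-48154/9 + 121) = √(-47065/9) = I*√47065/3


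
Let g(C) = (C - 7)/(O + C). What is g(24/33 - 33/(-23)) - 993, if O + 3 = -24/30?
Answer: -256422/259 ≈ -990.05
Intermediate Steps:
O = -19/5 (O = -3 - 24/30 = -3 - 24*1/30 = -3 - 4/5 = -19/5 ≈ -3.8000)
g(C) = (-7 + C)/(-19/5 + C) (g(C) = (C - 7)/(-19/5 + C) = (-7 + C)/(-19/5 + C))
g(24/33 - 33/(-23)) - 993 = 5*(-7 + (24/33 - 33/(-23)))/(-19 + 5*(24/33 - 33/(-23))) - 993 = 5*(-7 + (24*(1/33) - 33*(-1/23)))/(-19 + 5*(24*(1/33) - 33*(-1/23))) - 993 = 5*(-7 + (8/11 + 33/23))/(-19 + 5*(8/11 + 33/23)) - 993 = 5*(-7 + 547/253)/(-19 + 5*(547/253)) - 993 = 5*(-1224/253)/(-19 + 2735/253) - 993 = 5*(-1224/253)/(-2072/253) - 993 = 5*(-253/2072)*(-1224/253) - 993 = 765/259 - 993 = -256422/259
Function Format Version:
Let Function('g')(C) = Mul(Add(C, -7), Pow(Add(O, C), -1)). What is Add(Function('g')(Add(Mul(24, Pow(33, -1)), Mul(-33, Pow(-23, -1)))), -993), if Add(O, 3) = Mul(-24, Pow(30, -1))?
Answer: Rational(-256422, 259) ≈ -990.05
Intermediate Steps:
O = Rational(-19, 5) (O = Add(-3, Mul(-24, Pow(30, -1))) = Add(-3, Mul(-24, Rational(1, 30))) = Add(-3, Rational(-4, 5)) = Rational(-19, 5) ≈ -3.8000)
Function('g')(C) = Mul(Pow(Add(Rational(-19, 5), C), -1), Add(-7, C)) (Function('g')(C) = Mul(Add(C, -7), Pow(Add(Rational(-19, 5), C), -1)) = Mul(Add(-7, C), Pow(Add(Rational(-19, 5), C), -1)) = Mul(Pow(Add(Rational(-19, 5), C), -1), Add(-7, C)))
Add(Function('g')(Add(Mul(24, Pow(33, -1)), Mul(-33, Pow(-23, -1)))), -993) = Add(Mul(5, Pow(Add(-19, Mul(5, Add(Mul(24, Pow(33, -1)), Mul(-33, Pow(-23, -1))))), -1), Add(-7, Add(Mul(24, Pow(33, -1)), Mul(-33, Pow(-23, -1))))), -993) = Add(Mul(5, Pow(Add(-19, Mul(5, Add(Mul(24, Rational(1, 33)), Mul(-33, Rational(-1, 23))))), -1), Add(-7, Add(Mul(24, Rational(1, 33)), Mul(-33, Rational(-1, 23))))), -993) = Add(Mul(5, Pow(Add(-19, Mul(5, Add(Rational(8, 11), Rational(33, 23)))), -1), Add(-7, Add(Rational(8, 11), Rational(33, 23)))), -993) = Add(Mul(5, Pow(Add(-19, Mul(5, Rational(547, 253))), -1), Add(-7, Rational(547, 253))), -993) = Add(Mul(5, Pow(Add(-19, Rational(2735, 253)), -1), Rational(-1224, 253)), -993) = Add(Mul(5, Pow(Rational(-2072, 253), -1), Rational(-1224, 253)), -993) = Add(Mul(5, Rational(-253, 2072), Rational(-1224, 253)), -993) = Add(Rational(765, 259), -993) = Rational(-256422, 259)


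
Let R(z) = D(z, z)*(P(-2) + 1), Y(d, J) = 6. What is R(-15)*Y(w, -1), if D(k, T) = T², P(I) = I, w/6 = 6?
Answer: -1350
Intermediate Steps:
w = 36 (w = 6*6 = 36)
R(z) = -z² (R(z) = z²*(-2 + 1) = z²*(-1) = -z²)
R(-15)*Y(w, -1) = -1*(-15)²*6 = -1*225*6 = -225*6 = -1350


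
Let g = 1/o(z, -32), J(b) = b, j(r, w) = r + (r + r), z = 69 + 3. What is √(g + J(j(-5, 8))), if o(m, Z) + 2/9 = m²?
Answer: I*√32648515854/46654 ≈ 3.873*I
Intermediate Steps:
z = 72
j(r, w) = 3*r (j(r, w) = r + 2*r = 3*r)
o(m, Z) = -2/9 + m²
g = 9/46654 (g = 1/(-2/9 + 72²) = 1/(-2/9 + 5184) = 1/(46654/9) = 9/46654 ≈ 0.00019291)
√(g + J(j(-5, 8))) = √(9/46654 + 3*(-5)) = √(9/46654 - 15) = √(-699801/46654) = I*√32648515854/46654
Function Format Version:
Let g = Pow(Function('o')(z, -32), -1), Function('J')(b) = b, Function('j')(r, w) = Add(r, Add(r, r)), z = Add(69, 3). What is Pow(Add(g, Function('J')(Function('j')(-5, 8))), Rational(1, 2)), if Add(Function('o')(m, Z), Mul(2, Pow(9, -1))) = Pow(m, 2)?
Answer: Mul(Rational(1, 46654), I, Pow(32648515854, Rational(1, 2))) ≈ Mul(3.8730, I)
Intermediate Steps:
z = 72
Function('j')(r, w) = Mul(3, r) (Function('j')(r, w) = Add(r, Mul(2, r)) = Mul(3, r))
Function('o')(m, Z) = Add(Rational(-2, 9), Pow(m, 2))
g = Rational(9, 46654) (g = Pow(Add(Rational(-2, 9), Pow(72, 2)), -1) = Pow(Add(Rational(-2, 9), 5184), -1) = Pow(Rational(46654, 9), -1) = Rational(9, 46654) ≈ 0.00019291)
Pow(Add(g, Function('J')(Function('j')(-5, 8))), Rational(1, 2)) = Pow(Add(Rational(9, 46654), Mul(3, -5)), Rational(1, 2)) = Pow(Add(Rational(9, 46654), -15), Rational(1, 2)) = Pow(Rational(-699801, 46654), Rational(1, 2)) = Mul(Rational(1, 46654), I, Pow(32648515854, Rational(1, 2)))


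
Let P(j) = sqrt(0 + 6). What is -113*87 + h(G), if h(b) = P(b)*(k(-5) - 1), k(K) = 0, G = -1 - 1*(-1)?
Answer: -9831 - sqrt(6) ≈ -9833.5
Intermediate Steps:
G = 0 (G = -1 + 1 = 0)
P(j) = sqrt(6)
h(b) = -sqrt(6) (h(b) = sqrt(6)*(0 - 1) = sqrt(6)*(-1) = -sqrt(6))
-113*87 + h(G) = -113*87 - sqrt(6) = -9831 - sqrt(6)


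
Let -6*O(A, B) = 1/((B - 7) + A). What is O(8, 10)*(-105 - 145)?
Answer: 125/33 ≈ 3.7879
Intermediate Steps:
O(A, B) = -1/(6*(-7 + A + B)) (O(A, B) = -1/(6*((B - 7) + A)) = -1/(6*((-7 + B) + A)) = -1/(6*(-7 + A + B)))
O(8, 10)*(-105 - 145) = (-1/(-42 + 6*8 + 6*10))*(-105 - 145) = -1/(-42 + 48 + 60)*(-250) = -1/66*(-250) = 125/33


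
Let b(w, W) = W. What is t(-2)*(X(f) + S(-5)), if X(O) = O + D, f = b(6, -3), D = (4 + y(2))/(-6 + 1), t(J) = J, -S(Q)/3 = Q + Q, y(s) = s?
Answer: -258/5 ≈ -51.600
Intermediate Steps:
S(Q) = -6*Q (S(Q) = -3*(Q + Q) = -6*Q)
D = -6/5 (D = (4 + 2)/(-6 + 1) = 6/(-5) = 6*(-⅕) = -6/5 ≈ -1.2000)
f = -3
X(O) = -6/5 + O (X(O) = O - 6/5 = -6/5 + O)
t(-2)*(X(f) + S(-5)) = -2*((-6/5 - 3) - 6*(-5)) = -2*(-21/5 + 30) = -2*129/5 = -258/5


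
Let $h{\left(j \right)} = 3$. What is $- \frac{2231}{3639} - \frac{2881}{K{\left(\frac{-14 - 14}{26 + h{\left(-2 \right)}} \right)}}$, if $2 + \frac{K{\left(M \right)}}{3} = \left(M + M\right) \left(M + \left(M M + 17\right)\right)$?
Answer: $\frac{83339556515}{3085297038} \approx 27.012$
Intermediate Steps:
$K{\left(M \right)} = -6 + 6 M \left(17 + M + M^{2}\right)$ ($K{\left(M \right)} = -6 + 3 \left(M + M\right) \left(M + \left(M M + 17\right)\right) = -6 + 3 \cdot 2 M \left(M + \left(M^{2} + 17\right)\right) = -6 + 3 \cdot 2 M \left(M + \left(17 + M^{2}\right)\right) = -6 + 3 \cdot 2 M \left(17 + M + M^{2}\right) = -6 + 6 M \left(17 + M + M^{2}\right)$)
$- \frac{2231}{3639} - \frac{2881}{K{\left(\frac{-14 - 14}{26 + h{\left(-2 \right)}} \right)}} = - \frac{2231}{3639} - \frac{2881}{-6 + 6 \left(\frac{-14 - 14}{26 + 3}\right)^{2} + 6 \left(\frac{-14 - 14}{26 + 3}\right)^{3} + 102 \frac{-14 - 14}{26 + 3}} = \left(-2231\right) \frac{1}{3639} - \frac{2881}{-6 + 6 \left(- \frac{28}{29}\right)^{2} + 6 \left(- \frac{28}{29}\right)^{3} + 102 \left(- \frac{28}{29}\right)} = - \frac{2231}{3639} - \frac{2881}{-6 + 6 \left(\left(-28\right) \frac{1}{29}\right)^{2} + 6 \left(\left(-28\right) \frac{1}{29}\right)^{3} + 102 \left(\left(-28\right) \frac{1}{29}\right)} = - \frac{2231}{3639} - \frac{2881}{-6 + 6 \left(- \frac{28}{29}\right)^{2} + 6 \left(- \frac{28}{29}\right)^{3} + 102 \left(- \frac{28}{29}\right)} = - \frac{2231}{3639} - \frac{2881}{-6 + 6 \cdot \frac{784}{841} + 6 \left(- \frac{21952}{24389}\right) - \frac{2856}{29}} = - \frac{2231}{3639} - \frac{2881}{-6 + \frac{4704}{841} - \frac{131712}{24389} - \frac{2856}{29}} = - \frac{2231}{3639} - \frac{2881}{- \frac{2543526}{24389}} = - \frac{2231}{3639} - - \frac{70264709}{2543526} = - \frac{2231}{3639} + \frac{70264709}{2543526} = \frac{83339556515}{3085297038}$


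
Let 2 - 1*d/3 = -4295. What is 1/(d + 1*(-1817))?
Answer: 1/11074 ≈ 9.0302e-5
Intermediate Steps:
d = 12891 (d = 6 - 3*(-4295) = 6 + 12885 = 12891)
1/(d + 1*(-1817)) = 1/(12891 + 1*(-1817)) = 1/(12891 - 1817) = 1/11074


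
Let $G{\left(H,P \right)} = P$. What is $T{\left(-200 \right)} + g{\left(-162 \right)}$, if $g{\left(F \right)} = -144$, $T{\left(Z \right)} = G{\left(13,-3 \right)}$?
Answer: $-147$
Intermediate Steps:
$T{\left(Z \right)} = -3$
$T{\left(-200 \right)} + g{\left(-162 \right)} = -3 - 144 = -147$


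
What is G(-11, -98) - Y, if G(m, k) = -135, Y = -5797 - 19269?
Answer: 24931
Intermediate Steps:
Y = -25066
G(-11, -98) - Y = -135 - 1*(-25066) = -135 + 25066 = 24931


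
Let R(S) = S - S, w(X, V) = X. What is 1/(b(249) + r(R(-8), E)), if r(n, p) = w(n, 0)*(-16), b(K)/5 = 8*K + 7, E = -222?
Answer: 1/9995 ≈ 0.00010005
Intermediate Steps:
b(K) = 35 + 40*K (b(K) = 5*(8*K + 7) = 5*(7 + 8*K) = 35 + 40*K)
R(S) = 0
r(n, p) = -16*n (r(n, p) = n*(-16) = -16*n)
1/(b(249) + r(R(-8), E)) = 1/((35 + 40*249) - 16*0) = 1/((35 + 9960) + 0) = 1/(9995 + 0) = 1/9995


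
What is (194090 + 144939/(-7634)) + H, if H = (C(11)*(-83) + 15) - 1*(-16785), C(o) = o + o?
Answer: 1595849637/7634 ≈ 2.0905e+5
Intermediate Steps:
C(o) = 2*o
H = 14974 (H = ((2*11)*(-83) + 15) - 1*(-16785) = (22*(-83) + 15) + 16785 = (-1826 + 15) + 16785 = -1811 + 16785 = 14974)
(194090 + 144939/(-7634)) + H = (194090 + 144939/(-7634)) + 14974 = (194090 + 144939*(-1/7634)) + 14974 = (194090 - 144939/7634) + 14974 = 1481538121/7634 + 14974 = 1595849637/7634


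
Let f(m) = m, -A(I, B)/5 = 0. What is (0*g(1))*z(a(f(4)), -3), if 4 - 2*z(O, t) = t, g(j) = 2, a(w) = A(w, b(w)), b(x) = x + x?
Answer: 0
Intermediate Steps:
b(x) = 2*x
A(I, B) = 0 (A(I, B) = -5*0 = 0)
a(w) = 0
z(O, t) = 2 - t/2
(0*g(1))*z(a(f(4)), -3) = (0*2)*(2 - 1/2*(-3)) = 0*(2 + 3/2) = 0*(7/2) = 0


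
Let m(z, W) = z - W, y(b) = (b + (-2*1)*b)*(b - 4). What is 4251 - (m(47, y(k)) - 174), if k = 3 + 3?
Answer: 4366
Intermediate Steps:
k = 6
y(b) = -b*(-4 + b) (y(b) = (b - 2*b)*(-4 + b) = (-b)*(-4 + b) = -b*(-4 + b))
4251 - (m(47, y(k)) - 174) = 4251 - ((47 - 6*(4 - 1*6)) - 174) = 4251 - ((47 - 6*(4 - 6)) - 174) = 4251 - ((47 - 6*(-2)) - 174) = 4251 - ((47 - 1*(-12)) - 174) = 4251 - ((47 + 12) - 174) = 4251 - (59 - 174) = 4251 - 1*(-115) = 4251 + 115 = 4366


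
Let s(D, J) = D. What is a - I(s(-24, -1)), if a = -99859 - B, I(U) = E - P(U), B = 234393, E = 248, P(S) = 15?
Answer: -334485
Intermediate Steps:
I(U) = 233 (I(U) = 248 - 1*15 = 248 - 15 = 233)
a = -334252 (a = -99859 - 1*234393 = -99859 - 234393 = -334252)
a - I(s(-24, -1)) = -334252 - 1*233 = -334252 - 233 = -334485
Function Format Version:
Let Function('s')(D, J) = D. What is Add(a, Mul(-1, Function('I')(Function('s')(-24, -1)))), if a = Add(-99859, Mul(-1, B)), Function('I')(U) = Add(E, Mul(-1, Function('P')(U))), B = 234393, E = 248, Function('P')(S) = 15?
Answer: -334485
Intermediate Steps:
Function('I')(U) = 233 (Function('I')(U) = Add(248, Mul(-1, 15)) = Add(248, -15) = 233)
a = -334252 (a = Add(-99859, Mul(-1, 234393)) = Add(-99859, -234393) = -334252)
Add(a, Mul(-1, Function('I')(Function('s')(-24, -1)))) = Add(-334252, Mul(-1, 233)) = Add(-334252, -233) = -334485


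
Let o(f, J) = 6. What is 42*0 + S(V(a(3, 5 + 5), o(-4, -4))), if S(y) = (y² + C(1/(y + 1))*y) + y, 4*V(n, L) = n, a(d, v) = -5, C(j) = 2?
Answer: -35/16 ≈ -2.1875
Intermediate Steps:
V(n, L) = n/4
S(y) = y² + 3*y (S(y) = (y² + 2*y) + y = y² + 3*y)
42*0 + S(V(a(3, 5 + 5), o(-4, -4))) = 42*0 + ((¼)*(-5))*(3 + (¼)*(-5)) = 0 - 5*(3 - 5/4)/4 = 0 - 5/4*7/4 = 0 - 35/16 = -35/16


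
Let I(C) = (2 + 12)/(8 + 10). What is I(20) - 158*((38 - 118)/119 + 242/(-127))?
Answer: 55504067/136017 ≈ 408.07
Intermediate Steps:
I(C) = 7/9 (I(C) = 14/18 = 14*(1/18) = 7/9)
I(20) - 158*((38 - 118)/119 + 242/(-127)) = 7/9 - 158*((38 - 118)/119 + 242/(-127)) = 7/9 - 158*(-80*1/119 + 242*(-1/127)) = 7/9 - 158*(-80/119 - 242/127) = 7/9 - 158*(-38958/15113) = 7/9 + 6155364/15113 = 55504067/136017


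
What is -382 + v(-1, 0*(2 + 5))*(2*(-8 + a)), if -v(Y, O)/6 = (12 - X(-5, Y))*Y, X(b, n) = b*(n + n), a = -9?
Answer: -790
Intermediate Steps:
X(b, n) = 2*b*n (X(b, n) = b*(2*n) = 2*b*n)
v(Y, O) = -6*Y*(12 + 10*Y) (v(Y, O) = -6*(12 - 2*(-5)*Y)*Y = -6*(12 - (-10)*Y)*Y = -6*(12 + 10*Y)*Y = -6*Y*(12 + 10*Y))
-382 + v(-1, 0*(2 + 5))*(2*(-8 + a)) = -382 + (-12*(-1)*(6 + 5*(-1)))*(2*(-8 - 9)) = -382 + (-12*(-1)*(6 - 5))*(2*(-17)) = -382 - 12*(-1)*1*(-34) = -382 + 12*(-34) = -382 - 408 = -790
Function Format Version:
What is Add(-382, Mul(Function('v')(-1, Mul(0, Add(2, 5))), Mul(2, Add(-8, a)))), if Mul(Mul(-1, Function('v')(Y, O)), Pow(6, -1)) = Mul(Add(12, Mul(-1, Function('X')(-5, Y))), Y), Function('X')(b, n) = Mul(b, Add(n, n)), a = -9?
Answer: -790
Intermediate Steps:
Function('X')(b, n) = Mul(2, b, n) (Function('X')(b, n) = Mul(b, Mul(2, n)) = Mul(2, b, n))
Function('v')(Y, O) = Mul(-6, Y, Add(12, Mul(10, Y))) (Function('v')(Y, O) = Mul(-6, Mul(Add(12, Mul(-1, Mul(2, -5, Y))), Y)) = Mul(-6, Mul(Add(12, Mul(-1, Mul(-10, Y))), Y)) = Mul(-6, Mul(Add(12, Mul(10, Y)), Y)) = Mul(-6, Mul(Y, Add(12, Mul(10, Y)))) = Mul(-6, Y, Add(12, Mul(10, Y))))
Add(-382, Mul(Function('v')(-1, Mul(0, Add(2, 5))), Mul(2, Add(-8, a)))) = Add(-382, Mul(Mul(-12, -1, Add(6, Mul(5, -1))), Mul(2, Add(-8, -9)))) = Add(-382, Mul(Mul(-12, -1, Add(6, -5)), Mul(2, -17))) = Add(-382, Mul(Mul(-12, -1, 1), -34)) = Add(-382, Mul(12, -34)) = Add(-382, -408) = -790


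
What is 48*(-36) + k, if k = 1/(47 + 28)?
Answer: -129599/75 ≈ -1728.0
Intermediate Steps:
k = 1/75 ≈ 0.013333
48*(-36) + k = 48*(-36) + 1/75 = -1728 + 1/75 = -129599/75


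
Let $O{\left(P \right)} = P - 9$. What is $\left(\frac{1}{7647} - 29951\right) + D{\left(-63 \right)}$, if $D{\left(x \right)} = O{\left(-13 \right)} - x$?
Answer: $- \frac{228721769}{7647} \approx -29910.0$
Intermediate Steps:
$O{\left(P \right)} = -9 + P$
$D{\left(x \right)} = -22 - x$ ($D{\left(x \right)} = \left(-9 - 13\right) - x = -22 - x$)
$\left(\frac{1}{7647} - 29951\right) + D{\left(-63 \right)} = \left(\frac{1}{7647} - 29951\right) - -41 = \left(\frac{1}{7647} - 29951\right) + \left(-22 + 63\right) = - \frac{229035296}{7647} + 41 = - \frac{228721769}{7647}$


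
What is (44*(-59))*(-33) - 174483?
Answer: -88815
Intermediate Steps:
(44*(-59))*(-33) - 174483 = -2596*(-33) - 174483 = 85668 - 174483 = -88815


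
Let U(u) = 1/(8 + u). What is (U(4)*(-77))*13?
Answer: -1001/12 ≈ -83.417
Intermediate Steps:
(U(4)*(-77))*13 = (-77/(8 + 4))*13 = (-77/12)*13 = ((1/12)*(-77))*13 = -77/12*13 = -1001/12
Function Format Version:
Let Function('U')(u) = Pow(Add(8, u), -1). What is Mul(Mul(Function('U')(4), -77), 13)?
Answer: Rational(-1001, 12) ≈ -83.417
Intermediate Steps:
Mul(Mul(Function('U')(4), -77), 13) = Mul(Mul(Pow(Add(8, 4), -1), -77), 13) = Mul(Mul(Pow(12, -1), -77), 13) = Mul(Mul(Rational(1, 12), -77), 13) = Mul(Rational(-77, 12), 13) = Rational(-1001, 12)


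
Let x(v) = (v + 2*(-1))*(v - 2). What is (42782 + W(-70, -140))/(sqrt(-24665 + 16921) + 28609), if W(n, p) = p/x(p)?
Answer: 6169932148443/4125970912625 - 18978434376*I/4125970912625 ≈ 1.4954 - 0.0045998*I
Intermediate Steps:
x(v) = (-2 + v)**2 (x(v) = (v - 2)*(-2 + v) = (-2 + v)*(-2 + v) = (-2 + v)**2)
W(n, p) = p/(-2 + p)**2 (W(n, p) = p/((-2 + p)**2) = p/(-2 + p)**2)
(42782 + W(-70, -140))/(sqrt(-24665 + 16921) + 28609) = (42782 - 140/(-2 - 140)**2)/(sqrt(-24665 + 16921) + 28609) = (42782 - 140/(-142)**2)/(sqrt(-7744) + 28609) = (42782 - 140*1/20164)/(88*I + 28609) = (42782 - 35/5041)/(28609 + 88*I) = 215664027*((28609 - 88*I)/818482625)/5041 = 215664027*(28609 - 88*I)/4125970912625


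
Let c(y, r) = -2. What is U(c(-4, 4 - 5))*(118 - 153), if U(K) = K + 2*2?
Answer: -70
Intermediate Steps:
U(K) = 4 + K (U(K) = K + 4 = 4 + K)
U(c(-4, 4 - 5))*(118 - 153) = (4 - 2)*(118 - 153) = 2*(-35) = -70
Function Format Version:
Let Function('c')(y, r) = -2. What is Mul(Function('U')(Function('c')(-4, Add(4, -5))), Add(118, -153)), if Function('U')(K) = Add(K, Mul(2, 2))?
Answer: -70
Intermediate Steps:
Function('U')(K) = Add(4, K) (Function('U')(K) = Add(K, 4) = Add(4, K))
Mul(Function('U')(Function('c')(-4, Add(4, -5))), Add(118, -153)) = Mul(Add(4, -2), Add(118, -153)) = Mul(2, -35) = -70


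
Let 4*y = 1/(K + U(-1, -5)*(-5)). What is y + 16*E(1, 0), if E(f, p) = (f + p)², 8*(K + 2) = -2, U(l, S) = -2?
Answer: 497/31 ≈ 16.032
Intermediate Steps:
K = -9/4 (K = -2 + (⅛)*(-2) = -2 - ¼ = -9/4 ≈ -2.2500)
y = 1/31 (y = 1/(4*(-9/4 - 2*(-5))) = 1/(4*(-9/4 + 10)) = 1/(4*(31/4)) = (¼)*(4/31) = 1/31 ≈ 0.032258)
y + 16*E(1, 0) = 1/31 + 16*(1 + 0)² = 1/31 + 16*1² = 1/31 + 16*1 = 1/31 + 16 = 497/31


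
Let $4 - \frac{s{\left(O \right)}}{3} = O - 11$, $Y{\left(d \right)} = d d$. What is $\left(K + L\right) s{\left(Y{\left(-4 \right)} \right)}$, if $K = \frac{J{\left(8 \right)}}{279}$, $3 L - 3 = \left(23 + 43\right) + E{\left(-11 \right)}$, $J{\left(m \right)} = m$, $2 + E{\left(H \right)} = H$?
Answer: $- \frac{5216}{93} \approx -56.086$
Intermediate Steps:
$E{\left(H \right)} = -2 + H$
$Y{\left(d \right)} = d^{2}$
$s{\left(O \right)} = 45 - 3 O$ ($s{\left(O \right)} = 12 - 3 \left(O - 11\right) = 12 - 3 \left(-11 + O\right) = 12 - \left(-33 + 3 O\right) = 45 - 3 O$)
$L = \frac{56}{3}$ ($L = 1 + \frac{\left(23 + 43\right) - 13}{3} = 1 + \frac{66 - 13}{3} = 1 + \frac{1}{3} \cdot 53 = 1 + \frac{53}{3} = \frac{56}{3} \approx 18.667$)
$K = \frac{8}{279} \approx 0.028674$
$\left(K + L\right) s{\left(Y{\left(-4 \right)} \right)} = \left(\frac{8}{279} + \frac{56}{3}\right) \left(45 - 3 \left(-4\right)^{2}\right) = \frac{5216 \left(45 - 48\right)}{279} = \frac{5216}{279} \left(-3\right) = - \frac{5216}{93}$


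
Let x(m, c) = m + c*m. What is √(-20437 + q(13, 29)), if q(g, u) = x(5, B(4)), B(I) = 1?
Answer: I*√20427 ≈ 142.92*I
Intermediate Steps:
q(g, u) = 10 (q(g, u) = 5*(1 + 1) = 5*2 = 10)
√(-20437 + q(13, 29)) = √(-20437 + 10) = √(-20427) = I*√20427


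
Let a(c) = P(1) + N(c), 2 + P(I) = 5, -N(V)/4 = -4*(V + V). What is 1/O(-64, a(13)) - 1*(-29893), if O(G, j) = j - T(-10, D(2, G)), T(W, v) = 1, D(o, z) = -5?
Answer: 12495275/418 ≈ 29893.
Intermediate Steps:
N(V) = 32*V (N(V) = -(-16)*(V + V) = -(-16)*2*V = -(-32)*V = 32*V)
P(I) = 3 (P(I) = -2 + 5 = 3)
a(c) = 3 + 32*c
O(G, j) = -1 + j (O(G, j) = j - 1*1 = j - 1 = -1 + j)
1/O(-64, a(13)) - 1*(-29893) = 1/(-1 + (3 + 32*13)) - 1*(-29893) = 1/(-1 + (3 + 416)) + 29893 = 1/(-1 + 419) + 29893 = 1/418 + 29893 = 12495275/418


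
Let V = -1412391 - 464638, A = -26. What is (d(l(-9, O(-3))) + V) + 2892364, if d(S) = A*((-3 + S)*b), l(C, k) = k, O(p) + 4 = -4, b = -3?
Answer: 1014477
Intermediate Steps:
O(p) = -8 (O(p) = -4 - 4 = -8)
d(S) = -234 + 78*S (d(S) = -26*(-3 + S)*(-3) = -26*(9 - 3*S) = -234 + 78*S)
V = -1877029
(d(l(-9, O(-3))) + V) + 2892364 = ((-234 + 78*(-8)) - 1877029) + 2892364 = ((-234 - 624) - 1877029) + 2892364 = (-858 - 1877029) + 2892364 = -1877887 + 2892364 = 1014477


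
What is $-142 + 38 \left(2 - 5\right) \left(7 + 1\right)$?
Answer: $-1054$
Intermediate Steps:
$-142 + 38 \left(2 - 5\right) \left(7 + 1\right) = -142 + 38 \left(\left(-3\right) 8\right) = -142 + 38 \left(-24\right) = -142 - 912 = -1054$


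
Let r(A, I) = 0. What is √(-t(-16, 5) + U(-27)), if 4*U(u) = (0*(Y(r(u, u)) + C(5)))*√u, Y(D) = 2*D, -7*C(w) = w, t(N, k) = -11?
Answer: √11 ≈ 3.3166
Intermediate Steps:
C(w) = -w/7
U(u) = 0 (U(u) = ((0*(2*0 - ⅐*5))*√u)/4 = ((0*(0 - 5/7))*√u)/4 = ((0*(-5/7))*√u)/4 = (0*√u)/4 = (¼)*0 = 0)
√(-t(-16, 5) + U(-27)) = √(-1*(-11) + 0) = √(11 + 0) = √11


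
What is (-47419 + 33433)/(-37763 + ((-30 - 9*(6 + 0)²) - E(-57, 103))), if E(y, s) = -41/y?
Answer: 398601/1086355 ≈ 0.36692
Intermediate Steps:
(-47419 + 33433)/(-37763 + ((-30 - 9*(6 + 0)²) - E(-57, 103))) = (-47419 + 33433)/(-37763 + ((-30 - 9*(6 + 0)²) - (-41)/(-57))) = -13986/(-37763 + ((-30 - 9*6²) - (-41)*(-1)/57)) = -13986/(-37763 + ((-30 - 9*36) - 1*41/57)) = -13986/(-37763 + ((-30 - 324) - 41/57)) = -13986/(-37763 + (-354 - 41/57)) = -13986/(-37763 - 20219/57) = -13986/(-2172710/57) = -13986*(-57/2172710) = 398601/1086355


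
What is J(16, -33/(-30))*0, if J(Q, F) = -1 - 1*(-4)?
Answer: 0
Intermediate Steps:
J(Q, F) = 3 (J(Q, F) = -1 + 4 = 3)
J(16, -33/(-30))*0 = 3*0 = 0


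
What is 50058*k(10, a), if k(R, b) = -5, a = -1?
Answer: -250290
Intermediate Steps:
50058*k(10, a) = 50058*(-5) = -250290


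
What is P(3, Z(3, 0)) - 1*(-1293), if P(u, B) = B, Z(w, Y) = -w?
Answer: 1290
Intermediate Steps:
P(3, Z(3, 0)) - 1*(-1293) = -1*3 - 1*(-1293) = -3 + 1293 = 1290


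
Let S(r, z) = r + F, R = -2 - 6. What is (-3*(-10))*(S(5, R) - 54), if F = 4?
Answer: -1350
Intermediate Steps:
R = -8
S(r, z) = 4 + r (S(r, z) = r + 4 = 4 + r)
(-3*(-10))*(S(5, R) - 54) = (-3*(-10))*((4 + 5) - 54) = 30*(9 - 54) = 30*(-45) = -1350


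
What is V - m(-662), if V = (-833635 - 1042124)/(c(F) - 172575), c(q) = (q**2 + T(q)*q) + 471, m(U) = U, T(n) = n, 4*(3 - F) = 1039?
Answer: 228238258/322103 ≈ 708.59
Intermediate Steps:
F = -1027/4 (F = 3 - 1/4*1039 = 3 - 1039/4 = -1027/4 ≈ -256.75)
c(q) = 471 + 2*q**2 (c(q) = (q**2 + q*q) + 471 = (q**2 + q**2) + 471 = 2*q**2 + 471 = 471 + 2*q**2)
V = 15006072/322103 (V = (-833635 - 1042124)/((471 + 2*(-1027/4)**2) - 172575) = -1875759/((471 + 2*(1054729/16)) - 172575) = -1875759/((471 + 1054729/8) - 172575) = -1875759/(1058497/8 - 172575) = -1875759/(-322103/8) = -1875759*(-8/322103) = 15006072/322103 ≈ 46.588)
V - m(-662) = 15006072/322103 - 1*(-662) = 15006072/322103 + 662 = 228238258/322103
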